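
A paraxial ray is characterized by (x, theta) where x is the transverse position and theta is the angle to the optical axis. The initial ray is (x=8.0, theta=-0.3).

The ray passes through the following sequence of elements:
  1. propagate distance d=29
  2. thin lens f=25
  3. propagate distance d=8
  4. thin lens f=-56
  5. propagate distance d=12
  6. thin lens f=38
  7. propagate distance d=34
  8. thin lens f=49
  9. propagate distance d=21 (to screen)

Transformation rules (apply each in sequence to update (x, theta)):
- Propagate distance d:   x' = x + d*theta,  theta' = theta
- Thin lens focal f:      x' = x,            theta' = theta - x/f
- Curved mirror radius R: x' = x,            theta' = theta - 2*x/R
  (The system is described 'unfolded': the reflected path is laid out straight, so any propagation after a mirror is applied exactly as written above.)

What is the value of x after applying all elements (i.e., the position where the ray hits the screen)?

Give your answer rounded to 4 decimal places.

Answer: -9.7455

Derivation:
Initial: x=8.0000 theta=-0.3000
After 1 (propagate distance d=29): x=-0.7000 theta=-0.3000
After 2 (thin lens f=25): x=-0.7000 theta=-0.2720
After 3 (propagate distance d=8): x=-2.8760 theta=-0.2720
After 4 (thin lens f=-56): x=-2.8760 theta=-4527/14000 (≈-0.3234)
After 5 (propagate distance d=12): x=-23647/3500 (≈-6.7563) theta=-4527/14000 (≈-0.3234)
After 6 (thin lens f=38): x=-23647/3500 (≈-6.7563) theta=-38719/266000 (≈-0.1456)
After 7 (propagate distance d=34): x=-1556809/133000 (≈-11.7053) theta=-38719/266000 (≈-0.1456)
After 8 (thin lens f=49): x=-1556809/133000 (≈-11.7053) theta=1216387/13034000 (≈0.0933)
After 9 (propagate distance d=21 (to screen)): x=-3629233/372400 (≈-9.7455) theta=1216387/13034000 (≈0.0933)
Rounded to 4 decimal places: x = -9.7455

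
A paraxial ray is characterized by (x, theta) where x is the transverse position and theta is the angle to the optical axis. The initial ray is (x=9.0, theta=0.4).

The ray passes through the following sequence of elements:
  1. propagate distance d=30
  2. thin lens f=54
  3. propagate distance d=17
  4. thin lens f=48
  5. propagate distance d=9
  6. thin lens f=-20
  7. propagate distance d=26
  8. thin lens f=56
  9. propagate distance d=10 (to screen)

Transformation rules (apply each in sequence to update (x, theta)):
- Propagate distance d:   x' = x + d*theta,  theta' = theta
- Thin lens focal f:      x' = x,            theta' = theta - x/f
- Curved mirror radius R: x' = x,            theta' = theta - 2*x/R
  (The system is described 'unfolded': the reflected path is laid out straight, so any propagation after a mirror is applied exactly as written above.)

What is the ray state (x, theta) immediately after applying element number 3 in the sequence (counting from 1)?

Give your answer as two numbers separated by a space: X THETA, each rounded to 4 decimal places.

Answer: 21.1889 0.0111

Derivation:
Initial: x=9.0000 theta=0.4000
After 1 (propagate distance d=30): x=21.0000 theta=0.4000
After 2 (thin lens f=54): x=21.0000 theta=1/90 (≈0.0111)
After 3 (propagate distance d=17): x=1907/90 (≈21.1889) theta=1/90 (≈0.0111)
Rounded to 4 decimal places: x = 21.1889, theta = 0.0111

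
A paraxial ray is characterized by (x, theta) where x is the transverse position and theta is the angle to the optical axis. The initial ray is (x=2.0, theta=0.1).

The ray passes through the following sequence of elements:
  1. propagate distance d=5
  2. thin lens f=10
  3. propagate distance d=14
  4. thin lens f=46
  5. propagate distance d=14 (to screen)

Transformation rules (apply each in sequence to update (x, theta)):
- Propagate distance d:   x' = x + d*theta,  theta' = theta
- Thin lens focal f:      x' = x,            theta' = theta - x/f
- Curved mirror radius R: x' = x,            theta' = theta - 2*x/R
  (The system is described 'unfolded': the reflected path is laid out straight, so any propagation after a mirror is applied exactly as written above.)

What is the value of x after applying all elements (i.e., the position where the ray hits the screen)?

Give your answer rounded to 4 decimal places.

Initial: x=2.0000 theta=0.1000
After 1 (propagate distance d=5): x=2.5000 theta=0.1000
After 2 (thin lens f=10): x=2.5000 theta=-0.1500
After 3 (propagate distance d=14): x=0.4000 theta=-0.1500
After 4 (thin lens f=46): x=0.4000 theta=-73/460 (≈-0.1587)
After 5 (propagate distance d=14 (to screen)): x=-419/230 (≈-1.8217) theta=-73/460 (≈-0.1587)
Rounded to 4 decimal places: x = -1.8217

Answer: -1.8217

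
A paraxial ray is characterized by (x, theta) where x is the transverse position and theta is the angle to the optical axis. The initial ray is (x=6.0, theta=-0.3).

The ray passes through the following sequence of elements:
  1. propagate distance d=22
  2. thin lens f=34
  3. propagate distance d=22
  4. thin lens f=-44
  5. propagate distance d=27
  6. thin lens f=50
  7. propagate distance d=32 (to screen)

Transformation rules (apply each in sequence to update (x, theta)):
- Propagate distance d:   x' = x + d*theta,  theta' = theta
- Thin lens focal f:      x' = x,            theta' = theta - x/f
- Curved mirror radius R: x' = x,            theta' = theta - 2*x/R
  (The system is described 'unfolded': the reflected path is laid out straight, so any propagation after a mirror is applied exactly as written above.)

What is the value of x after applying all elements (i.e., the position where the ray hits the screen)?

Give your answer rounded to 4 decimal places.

Initial: x=6.0000 theta=-0.3000
After 1 (propagate distance d=22): x=-0.6000 theta=-0.3000
After 2 (thin lens f=34): x=-0.6000 theta=-24/85 (≈-0.2824)
After 3 (propagate distance d=22): x=-579/85 (≈-6.8118) theta=-24/85 (≈-0.2824)
After 4 (thin lens f=-44): x=-579/85 (≈-6.8118) theta=-327/748 (≈-0.4372)
After 5 (propagate distance d=27): x=-69621/3740 (≈-18.6152) theta=-327/748 (≈-0.4372)
After 6 (thin lens f=50): x=-69621/3740 (≈-18.6152) theta=-12129/187000 (≈-0.0649)
After 7 (propagate distance d=32 (to screen)): x=-1934589/93500 (≈-20.6908) theta=-12129/187000 (≈-0.0649)
Rounded to 4 decimal places: x = -20.6908

Answer: -20.6908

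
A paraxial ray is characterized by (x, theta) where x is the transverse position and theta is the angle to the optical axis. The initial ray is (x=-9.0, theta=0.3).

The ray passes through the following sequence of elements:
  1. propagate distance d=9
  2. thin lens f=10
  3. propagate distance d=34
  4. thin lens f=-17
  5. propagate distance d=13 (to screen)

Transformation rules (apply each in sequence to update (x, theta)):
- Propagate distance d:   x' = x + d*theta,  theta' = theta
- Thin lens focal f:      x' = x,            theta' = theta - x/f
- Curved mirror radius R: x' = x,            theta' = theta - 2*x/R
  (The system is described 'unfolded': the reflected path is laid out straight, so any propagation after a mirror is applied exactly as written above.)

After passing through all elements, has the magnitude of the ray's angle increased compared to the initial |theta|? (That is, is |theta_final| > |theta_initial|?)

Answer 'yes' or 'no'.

Initial: x=-9.0000 theta=0.3000
After 1 (propagate distance d=9): x=-6.3000 theta=0.3000
After 2 (thin lens f=10): x=-6.3000 theta=0.9300
After 3 (propagate distance d=34): x=25.3200 theta=0.9300
After 4 (thin lens f=-17): x=25.3200 theta=4113/1700 (≈2.4194)
After 5 (propagate distance d=13 (to screen)): x=96513/1700 (≈56.7724) theta=4113/1700 (≈2.4194)
|theta_initial|=0.3000 |theta_final|=4113/1700 (≈2.4194) -> increased

Answer: yes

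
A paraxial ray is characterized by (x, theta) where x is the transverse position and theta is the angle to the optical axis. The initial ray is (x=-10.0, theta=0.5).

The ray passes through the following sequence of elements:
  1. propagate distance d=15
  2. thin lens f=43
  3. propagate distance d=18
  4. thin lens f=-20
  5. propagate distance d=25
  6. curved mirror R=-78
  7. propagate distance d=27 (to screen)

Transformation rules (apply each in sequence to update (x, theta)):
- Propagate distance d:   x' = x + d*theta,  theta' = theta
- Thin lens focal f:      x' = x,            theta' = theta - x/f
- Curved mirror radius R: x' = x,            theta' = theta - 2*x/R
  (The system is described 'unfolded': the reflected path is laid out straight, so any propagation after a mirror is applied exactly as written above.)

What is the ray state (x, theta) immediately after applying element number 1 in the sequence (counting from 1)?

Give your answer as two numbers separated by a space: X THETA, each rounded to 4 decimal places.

Initial: x=-10.0000 theta=0.5000
After 1 (propagate distance d=15): x=-2.5000 theta=0.5000
Rounded to 4 decimal places: x = -2.5000, theta = 0.5000

Answer: -2.5000 0.5000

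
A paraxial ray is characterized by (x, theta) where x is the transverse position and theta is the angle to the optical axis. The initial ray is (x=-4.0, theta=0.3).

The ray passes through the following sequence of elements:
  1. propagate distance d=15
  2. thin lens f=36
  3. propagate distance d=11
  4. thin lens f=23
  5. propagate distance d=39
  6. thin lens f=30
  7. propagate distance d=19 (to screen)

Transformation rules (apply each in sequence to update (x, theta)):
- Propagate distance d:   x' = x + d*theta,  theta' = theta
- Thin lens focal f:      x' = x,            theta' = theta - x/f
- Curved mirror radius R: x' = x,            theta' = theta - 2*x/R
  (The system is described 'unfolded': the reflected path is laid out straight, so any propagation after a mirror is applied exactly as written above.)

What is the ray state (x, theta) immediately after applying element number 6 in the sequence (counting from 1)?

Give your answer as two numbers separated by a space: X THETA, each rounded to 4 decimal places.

Initial: x=-4.0000 theta=0.3000
After 1 (propagate distance d=15): x=0.5000 theta=0.3000
After 2 (thin lens f=36): x=0.5000 theta=103/360 (≈0.2861)
After 3 (propagate distance d=11): x=1313/360 (≈3.6472) theta=103/360 (≈0.2861)
After 4 (thin lens f=23): x=1313/360 (≈3.6472) theta=44/345 (≈0.1275)
After 5 (propagate distance d=39): x=71383/8280 (≈8.6211) theta=44/345 (≈0.1275)
After 6 (thin lens f=30): x=71383/8280 (≈8.6211) theta=-39703/248400 (≈-0.1598)
Rounded to 4 decimal places: x = 8.6211, theta = -0.1598

Answer: 8.6211 -0.1598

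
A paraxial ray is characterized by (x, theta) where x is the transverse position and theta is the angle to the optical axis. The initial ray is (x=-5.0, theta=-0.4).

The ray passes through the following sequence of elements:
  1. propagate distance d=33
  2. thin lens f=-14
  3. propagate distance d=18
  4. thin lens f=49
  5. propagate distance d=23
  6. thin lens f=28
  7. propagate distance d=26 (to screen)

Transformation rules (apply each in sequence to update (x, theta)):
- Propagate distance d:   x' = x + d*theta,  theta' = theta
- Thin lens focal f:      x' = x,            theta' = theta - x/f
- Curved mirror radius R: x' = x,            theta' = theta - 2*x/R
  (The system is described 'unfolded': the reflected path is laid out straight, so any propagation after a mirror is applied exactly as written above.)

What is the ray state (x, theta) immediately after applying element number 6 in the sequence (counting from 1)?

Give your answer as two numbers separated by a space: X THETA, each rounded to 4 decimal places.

Initial: x=-5.0000 theta=-0.4000
After 1 (propagate distance d=33): x=-18.2000 theta=-0.4000
After 2 (thin lens f=-14): x=-18.2000 theta=-1.7000
After 3 (propagate distance d=18): x=-48.8000 theta=-1.7000
After 4 (thin lens f=49): x=-48.8000 theta=-69/98 (≈-0.7041)
After 5 (propagate distance d=23): x=-31847/490 (≈-64.9939) theta=-69/98 (≈-0.7041)
After 6 (thin lens f=28): x=-31847/490 (≈-64.9939) theta=22187/13720 (≈1.6171)
Rounded to 4 decimal places: x = -64.9939, theta = 1.6171

Answer: -64.9939 1.6171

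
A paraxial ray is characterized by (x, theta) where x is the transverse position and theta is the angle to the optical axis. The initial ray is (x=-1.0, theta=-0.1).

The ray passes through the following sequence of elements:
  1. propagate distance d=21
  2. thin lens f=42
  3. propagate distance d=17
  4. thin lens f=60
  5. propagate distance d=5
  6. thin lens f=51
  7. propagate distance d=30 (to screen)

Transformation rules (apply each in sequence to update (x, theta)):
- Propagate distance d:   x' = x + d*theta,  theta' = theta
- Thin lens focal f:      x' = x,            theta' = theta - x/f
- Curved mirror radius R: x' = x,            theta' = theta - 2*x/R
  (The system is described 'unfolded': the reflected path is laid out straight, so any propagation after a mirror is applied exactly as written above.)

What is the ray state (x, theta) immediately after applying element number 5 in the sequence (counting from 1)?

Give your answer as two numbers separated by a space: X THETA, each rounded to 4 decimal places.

Answer: -3.3808 0.0329

Derivation:
Initial: x=-1.0000 theta=-0.1000
After 1 (propagate distance d=21): x=-3.1000 theta=-0.1000
After 2 (thin lens f=42): x=-3.1000 theta=-11/420 (≈-0.0262)
After 3 (propagate distance d=17): x=-1489/420 (≈-3.5452) theta=-11/420 (≈-0.0262)
After 4 (thin lens f=60): x=-1489/420 (≈-3.5452) theta=829/25200 (≈0.0329)
After 5 (propagate distance d=5): x=-17039/5040 (≈-3.3808) theta=829/25200 (≈0.0329)
Rounded to 4 decimal places: x = -3.3808, theta = 0.0329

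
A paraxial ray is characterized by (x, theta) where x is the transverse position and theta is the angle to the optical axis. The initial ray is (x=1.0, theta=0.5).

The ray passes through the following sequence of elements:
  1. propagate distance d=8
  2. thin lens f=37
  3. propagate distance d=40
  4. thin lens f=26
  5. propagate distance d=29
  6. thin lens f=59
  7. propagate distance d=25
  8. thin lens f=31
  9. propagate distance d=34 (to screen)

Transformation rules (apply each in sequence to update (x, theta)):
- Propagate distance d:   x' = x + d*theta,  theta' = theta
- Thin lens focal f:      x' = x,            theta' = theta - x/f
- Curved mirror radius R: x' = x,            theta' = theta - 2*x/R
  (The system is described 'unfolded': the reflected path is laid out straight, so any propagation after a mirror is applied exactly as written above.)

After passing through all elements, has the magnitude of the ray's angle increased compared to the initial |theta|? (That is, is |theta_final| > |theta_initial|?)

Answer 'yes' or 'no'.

Answer: no

Derivation:
Initial: x=1.0000 theta=0.5000
After 1 (propagate distance d=8): x=5.0000 theta=0.5000
After 2 (thin lens f=37): x=5.0000 theta=27/74 (≈0.3649)
After 3 (propagate distance d=40): x=725/37 (≈19.5946) theta=27/74 (≈0.3649)
After 4 (thin lens f=26): x=725/37 (≈19.5946) theta=-187/481 (≈-0.3888)
After 5 (propagate distance d=29): x=4002/481 (≈8.3202) theta=-187/481 (≈-0.3888)
After 6 (thin lens f=59): x=4002/481 (≈8.3202) theta=-15035/28379 (≈-0.5298)
After 7 (propagate distance d=25): x=-139757/28379 (≈-4.9247) theta=-15035/28379 (≈-0.5298)
After 8 (thin lens f=31): x=-139757/28379 (≈-4.9247) theta=-326328/879749 (≈-0.3709)
After 9 (propagate distance d=34 (to screen)): x=-15427619/879749 (≈-17.5364) theta=-326328/879749 (≈-0.3709)
|theta_initial|=0.5000 |theta_final|=326328/879749 (≈0.3709) -> not increased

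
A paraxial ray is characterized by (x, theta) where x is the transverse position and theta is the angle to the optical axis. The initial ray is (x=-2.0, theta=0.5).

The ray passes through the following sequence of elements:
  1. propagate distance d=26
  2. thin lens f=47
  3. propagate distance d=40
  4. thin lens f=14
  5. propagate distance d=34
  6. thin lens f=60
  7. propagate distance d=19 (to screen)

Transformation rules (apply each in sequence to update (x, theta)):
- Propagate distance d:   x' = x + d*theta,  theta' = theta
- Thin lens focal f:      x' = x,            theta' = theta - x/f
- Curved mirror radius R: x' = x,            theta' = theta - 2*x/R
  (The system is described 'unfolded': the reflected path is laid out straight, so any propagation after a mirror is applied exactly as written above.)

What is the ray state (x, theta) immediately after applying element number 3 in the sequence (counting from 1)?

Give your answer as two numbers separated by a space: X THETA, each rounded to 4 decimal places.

Answer: 21.6383 0.2660

Derivation:
Initial: x=-2.0000 theta=0.5000
After 1 (propagate distance d=26): x=11.0000 theta=0.5000
After 2 (thin lens f=47): x=11.0000 theta=25/94 (≈0.2660)
After 3 (propagate distance d=40): x=1017/47 (≈21.6383) theta=25/94 (≈0.2660)
Rounded to 4 decimal places: x = 21.6383, theta = 0.2660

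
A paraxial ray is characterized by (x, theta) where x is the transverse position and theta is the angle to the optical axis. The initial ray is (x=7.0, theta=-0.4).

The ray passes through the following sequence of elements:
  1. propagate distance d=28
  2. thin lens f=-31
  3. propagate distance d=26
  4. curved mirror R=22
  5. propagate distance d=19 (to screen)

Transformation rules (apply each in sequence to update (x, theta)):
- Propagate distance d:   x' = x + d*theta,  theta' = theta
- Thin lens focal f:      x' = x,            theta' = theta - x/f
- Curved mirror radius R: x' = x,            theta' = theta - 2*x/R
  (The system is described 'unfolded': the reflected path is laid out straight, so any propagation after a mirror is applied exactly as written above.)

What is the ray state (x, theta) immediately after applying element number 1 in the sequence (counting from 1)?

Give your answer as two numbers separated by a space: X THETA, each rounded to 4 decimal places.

Answer: -4.2000 -0.4000

Derivation:
Initial: x=7.0000 theta=-0.4000
After 1 (propagate distance d=28): x=-4.2000 theta=-0.4000
Rounded to 4 decimal places: x = -4.2000, theta = -0.4000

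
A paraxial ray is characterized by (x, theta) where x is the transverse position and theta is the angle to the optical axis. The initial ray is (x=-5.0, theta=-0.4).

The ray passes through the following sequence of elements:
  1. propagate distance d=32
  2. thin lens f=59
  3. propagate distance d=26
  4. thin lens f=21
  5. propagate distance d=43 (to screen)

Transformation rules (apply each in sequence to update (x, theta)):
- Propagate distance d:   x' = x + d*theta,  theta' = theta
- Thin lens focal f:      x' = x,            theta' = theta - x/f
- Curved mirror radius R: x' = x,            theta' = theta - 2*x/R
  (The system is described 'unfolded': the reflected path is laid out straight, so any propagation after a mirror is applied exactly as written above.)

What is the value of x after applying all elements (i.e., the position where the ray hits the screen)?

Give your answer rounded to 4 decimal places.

Initial: x=-5.0000 theta=-0.4000
After 1 (propagate distance d=32): x=-17.8000 theta=-0.4000
After 2 (thin lens f=59): x=-17.8000 theta=-29/295 (≈-0.0983)
After 3 (propagate distance d=26): x=-1201/59 (≈-20.3559) theta=-29/295 (≈-0.0983)
After 4 (thin lens f=21): x=-1201/59 (≈-20.3559) theta=5396/6195 (≈0.8710)
After 5 (propagate distance d=43 (to screen)): x=105923/6195 (≈17.0981) theta=5396/6195 (≈0.8710)
Rounded to 4 decimal places: x = 17.0981

Answer: 17.0981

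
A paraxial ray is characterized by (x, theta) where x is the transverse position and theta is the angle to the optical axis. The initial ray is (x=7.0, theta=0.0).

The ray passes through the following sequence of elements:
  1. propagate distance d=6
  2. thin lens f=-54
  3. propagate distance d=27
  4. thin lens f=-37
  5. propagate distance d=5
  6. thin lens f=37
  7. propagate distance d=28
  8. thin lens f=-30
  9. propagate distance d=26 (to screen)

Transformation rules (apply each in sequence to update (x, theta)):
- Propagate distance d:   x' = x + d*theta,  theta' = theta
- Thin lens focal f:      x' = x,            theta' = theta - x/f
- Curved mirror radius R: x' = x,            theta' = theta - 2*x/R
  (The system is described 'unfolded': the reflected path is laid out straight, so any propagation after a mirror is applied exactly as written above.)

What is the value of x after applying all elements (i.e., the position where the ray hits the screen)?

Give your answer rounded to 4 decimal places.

Answer: 29.2317

Derivation:
Initial: x=7.0000 theta=0.0000
After 1 (propagate distance d=6): x=7.0000 theta=0.0000
After 2 (thin lens f=-54): x=7.0000 theta=7/54 (≈0.1296)
After 3 (propagate distance d=27): x=10.5000 theta=7/54 (≈0.1296)
After 4 (thin lens f=-37): x=10.5000 theta=413/999 (≈0.4134)
After 5 (propagate distance d=5): x=25109/1998 (≈12.5671) theta=413/999 (≈0.4134)
After 6 (thin lens f=37): x=25109/1998 (≈12.5671) theta=5453/73926 (≈0.0738)
After 7 (propagate distance d=28): x=1081717/73926 (≈14.6324) theta=5453/73926 (≈0.0738)
After 8 (thin lens f=-30): x=1081717/73926 (≈14.6324) theta=1245307/2217780 (≈0.5615)
After 9 (propagate distance d=26 (to screen)): x=16207373/554445 (≈29.2317) theta=1245307/2217780 (≈0.5615)
Rounded to 4 decimal places: x = 29.2317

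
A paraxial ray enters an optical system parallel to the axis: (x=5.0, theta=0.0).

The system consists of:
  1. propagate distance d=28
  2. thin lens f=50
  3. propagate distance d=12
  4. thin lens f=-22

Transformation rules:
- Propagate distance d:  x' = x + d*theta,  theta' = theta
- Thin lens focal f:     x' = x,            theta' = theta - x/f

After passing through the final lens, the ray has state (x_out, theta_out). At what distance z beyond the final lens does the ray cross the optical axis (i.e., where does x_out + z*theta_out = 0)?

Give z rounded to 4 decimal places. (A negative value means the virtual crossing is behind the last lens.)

Initial: x=5.0000 theta=0.0000
After 1 (propagate distance d=28): x=5.0000 theta=0.0000
After 2 (thin lens f=50): x=5.0000 theta=-0.1000
After 3 (propagate distance d=12): x=3.8000 theta=-0.1000
After 4 (thin lens f=-22): x=3.8000 theta=4/55 (≈0.0727)
z_focus = -x_out/theta_out = -(3.8000)/(4/55) = -52.2500
Rounded to 4 decimal places: z = -52.2500

Answer: -52.2500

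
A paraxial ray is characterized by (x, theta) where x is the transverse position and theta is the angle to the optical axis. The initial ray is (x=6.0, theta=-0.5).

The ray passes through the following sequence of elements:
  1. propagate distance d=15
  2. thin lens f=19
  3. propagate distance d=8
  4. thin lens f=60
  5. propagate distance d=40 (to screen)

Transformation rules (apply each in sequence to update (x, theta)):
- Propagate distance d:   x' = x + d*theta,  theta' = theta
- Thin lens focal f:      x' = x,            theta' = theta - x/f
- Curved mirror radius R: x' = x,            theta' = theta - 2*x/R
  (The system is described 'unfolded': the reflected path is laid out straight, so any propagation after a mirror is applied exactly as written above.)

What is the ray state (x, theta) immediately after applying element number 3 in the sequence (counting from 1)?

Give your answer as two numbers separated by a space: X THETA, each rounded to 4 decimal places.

Initial: x=6.0000 theta=-0.5000
After 1 (propagate distance d=15): x=-1.5000 theta=-0.5000
After 2 (thin lens f=19): x=-1.5000 theta=-8/19 (≈-0.4211)
After 3 (propagate distance d=8): x=-185/38 (≈-4.8684) theta=-8/19 (≈-0.4211)
Rounded to 4 decimal places: x = -4.8684, theta = -0.4211

Answer: -4.8684 -0.4211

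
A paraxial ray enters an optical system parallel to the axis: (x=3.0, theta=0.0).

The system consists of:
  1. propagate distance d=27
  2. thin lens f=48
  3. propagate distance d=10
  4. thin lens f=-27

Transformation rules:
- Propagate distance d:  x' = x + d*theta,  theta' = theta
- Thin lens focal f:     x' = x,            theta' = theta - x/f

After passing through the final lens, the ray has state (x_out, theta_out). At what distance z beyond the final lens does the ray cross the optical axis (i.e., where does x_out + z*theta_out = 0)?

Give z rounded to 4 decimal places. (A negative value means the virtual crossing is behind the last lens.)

Initial: x=3.0000 theta=0.0000
After 1 (propagate distance d=27): x=3.0000 theta=0.0000
After 2 (thin lens f=48): x=3.0000 theta=-0.0625
After 3 (propagate distance d=10): x=2.3750 theta=-0.0625
After 4 (thin lens f=-27): x=2.3750 theta=11/432 (≈0.0255)
z_focus = -x_out/theta_out = -(2.3750)/(11/432) = -1026/11 ≈ -93.2727
Rounded to 4 decimal places: z = -93.2727

Answer: -93.2727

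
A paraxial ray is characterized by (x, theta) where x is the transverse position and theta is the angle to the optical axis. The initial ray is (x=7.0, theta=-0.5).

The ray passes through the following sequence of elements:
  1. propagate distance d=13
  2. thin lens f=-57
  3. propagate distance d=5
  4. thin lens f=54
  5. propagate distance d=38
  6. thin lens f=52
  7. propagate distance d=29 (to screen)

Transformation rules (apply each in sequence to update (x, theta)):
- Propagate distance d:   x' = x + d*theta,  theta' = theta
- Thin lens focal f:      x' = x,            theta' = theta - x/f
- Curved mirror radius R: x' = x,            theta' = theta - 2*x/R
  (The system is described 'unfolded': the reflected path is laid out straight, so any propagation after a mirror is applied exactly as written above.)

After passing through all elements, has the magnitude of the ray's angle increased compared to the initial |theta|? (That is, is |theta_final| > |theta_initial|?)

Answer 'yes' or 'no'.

Answer: no

Derivation:
Initial: x=7.0000 theta=-0.5000
After 1 (propagate distance d=13): x=0.5000 theta=-0.5000
After 2 (thin lens f=-57): x=0.5000 theta=-28/57 (≈-0.4912)
After 3 (propagate distance d=5): x=-223/114 (≈-1.9561) theta=-28/57 (≈-0.4912)
After 4 (thin lens f=54): x=-223/114 (≈-1.9561) theta=-2801/6156 (≈-0.4550)
After 5 (propagate distance d=38): x=-29620/1539 (≈-19.2463) theta=-2801/6156 (≈-0.4550)
After 6 (thin lens f=52): x=-29620/1539 (≈-19.2463) theta=-6793/80028 (≈-0.0849)
After 7 (propagate distance d=29 (to screen)): x=-579079/26676 (≈-21.7079) theta=-6793/80028 (≈-0.0849)
|theta_initial|=0.5000 |theta_final|=6793/80028 (≈0.0849) -> not increased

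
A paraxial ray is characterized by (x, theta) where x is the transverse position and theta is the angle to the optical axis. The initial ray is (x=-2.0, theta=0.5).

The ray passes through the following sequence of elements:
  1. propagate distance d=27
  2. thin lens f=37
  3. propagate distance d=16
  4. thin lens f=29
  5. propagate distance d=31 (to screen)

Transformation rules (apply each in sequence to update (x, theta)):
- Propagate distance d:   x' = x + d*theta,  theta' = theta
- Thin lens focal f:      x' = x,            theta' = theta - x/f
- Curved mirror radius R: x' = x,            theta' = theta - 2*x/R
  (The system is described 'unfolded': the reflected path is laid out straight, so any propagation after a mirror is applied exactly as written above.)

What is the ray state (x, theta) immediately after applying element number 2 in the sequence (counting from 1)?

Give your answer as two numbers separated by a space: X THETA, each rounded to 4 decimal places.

Answer: 11.5000 0.1892

Derivation:
Initial: x=-2.0000 theta=0.5000
After 1 (propagate distance d=27): x=11.5000 theta=0.5000
After 2 (thin lens f=37): x=11.5000 theta=7/37 (≈0.1892)
Rounded to 4 decimal places: x = 11.5000, theta = 0.1892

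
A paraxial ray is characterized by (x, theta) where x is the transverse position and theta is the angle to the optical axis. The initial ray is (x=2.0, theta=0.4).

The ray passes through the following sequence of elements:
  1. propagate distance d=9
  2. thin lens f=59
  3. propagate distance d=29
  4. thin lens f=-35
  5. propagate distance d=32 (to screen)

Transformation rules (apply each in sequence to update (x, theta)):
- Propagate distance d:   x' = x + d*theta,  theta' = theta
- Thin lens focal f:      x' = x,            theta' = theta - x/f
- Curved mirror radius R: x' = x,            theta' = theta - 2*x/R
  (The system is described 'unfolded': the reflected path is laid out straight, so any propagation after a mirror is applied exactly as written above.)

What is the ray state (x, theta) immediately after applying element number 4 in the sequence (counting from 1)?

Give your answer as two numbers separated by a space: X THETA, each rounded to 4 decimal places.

Initial: x=2.0000 theta=0.4000
After 1 (propagate distance d=9): x=5.6000 theta=0.4000
After 2 (thin lens f=59): x=5.6000 theta=18/59 (≈0.3051)
After 3 (propagate distance d=29): x=4262/295 (≈14.4475) theta=18/59 (≈0.3051)
After 4 (thin lens f=-35): x=4262/295 (≈14.4475) theta=7412/10325 (≈0.7179)
Rounded to 4 decimal places: x = 14.4475, theta = 0.7179

Answer: 14.4475 0.7179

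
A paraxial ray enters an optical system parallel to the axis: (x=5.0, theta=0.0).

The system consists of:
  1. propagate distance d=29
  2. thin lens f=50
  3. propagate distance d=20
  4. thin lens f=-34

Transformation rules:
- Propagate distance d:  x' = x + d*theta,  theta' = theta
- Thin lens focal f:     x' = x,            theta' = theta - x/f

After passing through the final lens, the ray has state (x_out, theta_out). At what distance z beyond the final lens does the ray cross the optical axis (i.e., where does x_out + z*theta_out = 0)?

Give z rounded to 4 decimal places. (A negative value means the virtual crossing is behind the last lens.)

Initial: x=5.0000 theta=0.0000
After 1 (propagate distance d=29): x=5.0000 theta=0.0000
After 2 (thin lens f=50): x=5.0000 theta=-0.1000
After 3 (propagate distance d=20): x=3.0000 theta=-0.1000
After 4 (thin lens f=-34): x=3.0000 theta=-1/85 (≈-0.0118)
z_focus = -x_out/theta_out = -(3.0000)/(-1/85) = 255.0000
Rounded to 4 decimal places: z = 255.0000

Answer: 255.0000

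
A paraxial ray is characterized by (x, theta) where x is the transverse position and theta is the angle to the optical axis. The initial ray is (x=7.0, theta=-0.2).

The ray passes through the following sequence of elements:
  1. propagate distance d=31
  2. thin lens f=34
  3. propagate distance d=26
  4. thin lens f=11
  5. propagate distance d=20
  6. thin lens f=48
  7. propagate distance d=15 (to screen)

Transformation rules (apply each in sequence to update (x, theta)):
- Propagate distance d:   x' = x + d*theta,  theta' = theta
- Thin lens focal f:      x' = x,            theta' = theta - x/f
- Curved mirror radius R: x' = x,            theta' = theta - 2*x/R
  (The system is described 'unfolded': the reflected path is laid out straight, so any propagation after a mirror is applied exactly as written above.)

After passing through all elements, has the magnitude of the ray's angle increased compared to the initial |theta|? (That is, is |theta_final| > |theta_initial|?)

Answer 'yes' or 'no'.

Initial: x=7.0000 theta=-0.2000
After 1 (propagate distance d=31): x=0.8000 theta=-0.2000
After 2 (thin lens f=34): x=0.8000 theta=-19/85 (≈-0.2235)
After 3 (propagate distance d=26): x=-426/85 (≈-5.0118) theta=-19/85 (≈-0.2235)
After 4 (thin lens f=11): x=-426/85 (≈-5.0118) theta=217/935 (≈0.2321)
After 5 (propagate distance d=20): x=-346/935 (≈-0.3701) theta=217/935 (≈0.2321)
After 6 (thin lens f=48): x=-346/935 (≈-0.3701) theta=5381/22440 (≈0.2398)
After 7 (propagate distance d=15 (to screen)): x=24137/7480 (≈3.2269) theta=5381/22440 (≈0.2398)
|theta_initial|=0.2000 |theta_final|=5381/22440 (≈0.2398) -> increased

Answer: yes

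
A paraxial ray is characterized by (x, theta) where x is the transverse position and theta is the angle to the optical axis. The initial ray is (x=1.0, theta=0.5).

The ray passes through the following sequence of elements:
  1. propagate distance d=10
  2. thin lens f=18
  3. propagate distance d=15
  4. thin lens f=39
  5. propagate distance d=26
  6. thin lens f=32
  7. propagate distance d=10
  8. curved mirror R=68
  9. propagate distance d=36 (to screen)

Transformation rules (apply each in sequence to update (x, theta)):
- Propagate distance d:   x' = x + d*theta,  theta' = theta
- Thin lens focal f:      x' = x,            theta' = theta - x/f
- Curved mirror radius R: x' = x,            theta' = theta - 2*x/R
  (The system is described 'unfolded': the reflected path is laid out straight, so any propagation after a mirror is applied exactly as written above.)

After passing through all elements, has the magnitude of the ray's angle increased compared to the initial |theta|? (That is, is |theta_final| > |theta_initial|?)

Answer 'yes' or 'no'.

Initial: x=1.0000 theta=0.5000
After 1 (propagate distance d=10): x=6.0000 theta=0.5000
After 2 (thin lens f=18): x=6.0000 theta=1/6 (≈0.1667)
After 3 (propagate distance d=15): x=8.5000 theta=1/6 (≈0.1667)
After 4 (thin lens f=39): x=8.5000 theta=-2/39 (≈-0.0513)
After 5 (propagate distance d=26): x=43/6 (≈7.1667) theta=-2/39 (≈-0.0513)
After 6 (thin lens f=32): x=43/6 (≈7.1667) theta=-229/832 (≈-0.2752)
After 7 (propagate distance d=10): x=5509/1248 (≈4.4143) theta=-229/832 (≈-0.2752)
After 8 (curved mirror R=68): x=5509/1248 (≈4.4143) theta=-4297/10608 (≈-0.4051)
After 9 (propagate distance d=36 (to screen)): x=-215731/21216 (≈-10.1683) theta=-4297/10608 (≈-0.4051)
|theta_initial|=0.5000 |theta_final|=4297/10608 (≈0.4051) -> not increased

Answer: no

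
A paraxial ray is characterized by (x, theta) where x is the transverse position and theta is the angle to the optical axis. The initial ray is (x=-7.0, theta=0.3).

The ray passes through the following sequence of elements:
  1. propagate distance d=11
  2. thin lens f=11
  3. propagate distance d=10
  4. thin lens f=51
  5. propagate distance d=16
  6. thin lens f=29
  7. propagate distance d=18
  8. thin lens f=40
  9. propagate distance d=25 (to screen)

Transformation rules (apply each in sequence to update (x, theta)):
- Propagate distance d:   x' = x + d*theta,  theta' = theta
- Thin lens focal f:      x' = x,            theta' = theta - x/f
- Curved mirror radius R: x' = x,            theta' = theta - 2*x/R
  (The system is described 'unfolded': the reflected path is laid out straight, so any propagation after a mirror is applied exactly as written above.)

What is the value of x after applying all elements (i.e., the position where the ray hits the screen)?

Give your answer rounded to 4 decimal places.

Answer: 9.9013

Derivation:
Initial: x=-7.0000 theta=0.3000
After 1 (propagate distance d=11): x=-3.7000 theta=0.3000
After 2 (thin lens f=11): x=-3.7000 theta=7/11 (≈0.6364)
After 3 (propagate distance d=10): x=293/110 (≈2.6636) theta=7/11 (≈0.6364)
After 4 (thin lens f=51): x=293/110 (≈2.6636) theta=3277/5610 (≈0.5841)
After 5 (propagate distance d=16): x=1225/102 (≈12.0098) theta=3277/5610 (≈0.5841)
After 6 (thin lens f=29): x=1225/102 (≈12.0098) theta=13829/81345 (≈0.1700)
After 7 (propagate distance d=18): x=2451719/162690 (≈15.0699) theta=13829/81345 (≈0.1700)
After 8 (thin lens f=40): x=2451719/162690 (≈15.0699) theta=-122309/591600 (≈-0.2067)
After 9 (propagate distance d=25 (to screen)): x=12886757/1301520 (≈9.9013) theta=-122309/591600 (≈-0.2067)
Rounded to 4 decimal places: x = 9.9013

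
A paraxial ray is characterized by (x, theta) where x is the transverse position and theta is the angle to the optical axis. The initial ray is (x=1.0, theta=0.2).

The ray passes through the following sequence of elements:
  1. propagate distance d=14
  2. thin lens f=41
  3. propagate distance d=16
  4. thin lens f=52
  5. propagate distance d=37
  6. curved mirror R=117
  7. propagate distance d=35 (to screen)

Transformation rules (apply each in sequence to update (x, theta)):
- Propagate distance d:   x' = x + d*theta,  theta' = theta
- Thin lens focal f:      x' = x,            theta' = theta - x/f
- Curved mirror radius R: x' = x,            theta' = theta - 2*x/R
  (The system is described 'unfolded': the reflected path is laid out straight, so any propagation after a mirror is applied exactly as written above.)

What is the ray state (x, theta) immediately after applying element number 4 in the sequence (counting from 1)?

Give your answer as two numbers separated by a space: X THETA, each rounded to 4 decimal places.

Answer: 5.5171 0.0012

Derivation:
Initial: x=1.0000 theta=0.2000
After 1 (propagate distance d=14): x=3.8000 theta=0.2000
After 2 (thin lens f=41): x=3.8000 theta=22/205 (≈0.1073)
After 3 (propagate distance d=16): x=1131/205 (≈5.5171) theta=22/205 (≈0.1073)
After 4 (thin lens f=52): x=1131/205 (≈5.5171) theta=1/820 (≈0.0012)
Rounded to 4 decimal places: x = 5.5171, theta = 0.0012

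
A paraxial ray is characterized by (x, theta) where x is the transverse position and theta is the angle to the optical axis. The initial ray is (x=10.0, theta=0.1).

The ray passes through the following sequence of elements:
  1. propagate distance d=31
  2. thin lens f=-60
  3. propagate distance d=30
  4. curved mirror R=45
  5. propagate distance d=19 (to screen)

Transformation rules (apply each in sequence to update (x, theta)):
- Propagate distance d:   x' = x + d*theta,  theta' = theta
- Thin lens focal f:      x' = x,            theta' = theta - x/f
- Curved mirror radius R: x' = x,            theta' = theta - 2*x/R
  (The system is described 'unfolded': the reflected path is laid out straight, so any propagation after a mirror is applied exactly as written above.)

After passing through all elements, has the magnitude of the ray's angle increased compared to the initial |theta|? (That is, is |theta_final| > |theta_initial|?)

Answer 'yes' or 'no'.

Answer: yes

Derivation:
Initial: x=10.0000 theta=0.1000
After 1 (propagate distance d=31): x=13.1000 theta=0.1000
After 2 (thin lens f=-60): x=13.1000 theta=191/600 (≈0.3183)
After 3 (propagate distance d=30): x=22.6500 theta=191/600 (≈0.3183)
After 4 (curved mirror R=45): x=22.6500 theta=-413/600 (≈-0.6883)
After 5 (propagate distance d=19 (to screen)): x=5743/600 (≈9.5717) theta=-413/600 (≈-0.6883)
|theta_initial|=0.1000 |theta_final|=413/600 (≈0.6883) -> increased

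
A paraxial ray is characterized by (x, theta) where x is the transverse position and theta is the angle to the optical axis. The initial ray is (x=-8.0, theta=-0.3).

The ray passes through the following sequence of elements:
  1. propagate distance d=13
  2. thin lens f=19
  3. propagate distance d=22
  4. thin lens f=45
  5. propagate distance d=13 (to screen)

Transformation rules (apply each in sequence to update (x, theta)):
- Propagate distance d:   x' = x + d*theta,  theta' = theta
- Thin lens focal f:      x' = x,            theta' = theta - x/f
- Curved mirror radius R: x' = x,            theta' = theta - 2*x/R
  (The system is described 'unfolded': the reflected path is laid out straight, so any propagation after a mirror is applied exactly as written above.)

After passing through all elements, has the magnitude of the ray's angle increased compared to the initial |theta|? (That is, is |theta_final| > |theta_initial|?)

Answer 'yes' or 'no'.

Answer: yes

Derivation:
Initial: x=-8.0000 theta=-0.3000
After 1 (propagate distance d=13): x=-11.9000 theta=-0.3000
After 2 (thin lens f=19): x=-11.9000 theta=31/95 (≈0.3263)
After 3 (propagate distance d=22): x=-897/190 (≈-4.7211) theta=31/95 (≈0.3263)
After 4 (thin lens f=45): x=-897/190 (≈-4.7211) theta=1229/2850 (≈0.4312)
After 5 (propagate distance d=13 (to screen)): x=1261/1425 (≈0.8849) theta=1229/2850 (≈0.4312)
|theta_initial|=0.3000 |theta_final|=1229/2850 (≈0.4312) -> increased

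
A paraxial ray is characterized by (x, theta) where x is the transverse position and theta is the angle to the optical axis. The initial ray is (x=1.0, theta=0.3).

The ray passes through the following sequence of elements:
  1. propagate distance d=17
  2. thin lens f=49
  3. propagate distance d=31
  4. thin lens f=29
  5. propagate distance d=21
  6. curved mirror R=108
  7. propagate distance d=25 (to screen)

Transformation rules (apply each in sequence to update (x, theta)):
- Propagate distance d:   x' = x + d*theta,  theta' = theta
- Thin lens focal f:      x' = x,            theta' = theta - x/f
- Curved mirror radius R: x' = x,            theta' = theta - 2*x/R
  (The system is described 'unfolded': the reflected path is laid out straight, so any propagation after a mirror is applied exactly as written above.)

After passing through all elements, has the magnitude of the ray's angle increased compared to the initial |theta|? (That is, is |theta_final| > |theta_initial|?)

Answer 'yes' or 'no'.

Answer: yes

Derivation:
Initial: x=1.0000 theta=0.3000
After 1 (propagate distance d=17): x=6.1000 theta=0.3000
After 2 (thin lens f=49): x=6.1000 theta=43/245 (≈0.1755)
After 3 (propagate distance d=31): x=1131/98 (≈11.5408) theta=43/245 (≈0.1755)
After 4 (thin lens f=29): x=1131/98 (≈11.5408) theta=-109/490 (≈-0.2224)
After 5 (propagate distance d=21): x=1683/245 (≈6.8694) theta=-109/490 (≈-0.2224)
After 6 (curved mirror R=108): x=1683/245 (≈6.8694) theta=-257/735 (≈-0.3497)
After 7 (propagate distance d=25 (to screen)): x=-1376/735 (≈-1.8721) theta=-257/735 (≈-0.3497)
|theta_initial|=0.3000 |theta_final|=257/735 (≈0.3497) -> increased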